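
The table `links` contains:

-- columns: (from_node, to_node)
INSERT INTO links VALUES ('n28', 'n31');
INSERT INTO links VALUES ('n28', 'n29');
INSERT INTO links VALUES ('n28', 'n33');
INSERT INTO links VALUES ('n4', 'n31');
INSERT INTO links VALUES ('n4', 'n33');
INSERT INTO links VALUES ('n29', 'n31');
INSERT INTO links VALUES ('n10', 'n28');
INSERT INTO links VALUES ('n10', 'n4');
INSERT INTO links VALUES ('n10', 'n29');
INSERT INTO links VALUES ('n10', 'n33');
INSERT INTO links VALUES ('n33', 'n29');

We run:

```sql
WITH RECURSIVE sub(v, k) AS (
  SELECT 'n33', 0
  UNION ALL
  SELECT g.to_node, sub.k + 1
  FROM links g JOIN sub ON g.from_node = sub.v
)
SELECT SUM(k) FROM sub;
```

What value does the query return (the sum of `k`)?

3

Base: (n33, k=0).
Iteration 1: edges from {n33} -> (n29, k=1).
Iteration 2: edges from {n29} -> (n31, k=2).
Iteration 3: no outgoing edges from {n31}; recursion stops.
SUM(k) = 0 + 1 + 2 = 3.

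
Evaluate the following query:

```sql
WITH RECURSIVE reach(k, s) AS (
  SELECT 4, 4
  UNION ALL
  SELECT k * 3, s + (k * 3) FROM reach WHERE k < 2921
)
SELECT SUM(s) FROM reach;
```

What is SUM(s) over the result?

19664

Base: k=4, s=4.
Iteration 1: 4 < 2921 holds -> k = 4 * 3 = 12, s = 4 + 12 = 16.
Iteration 2: 12 < 2921 holds -> k = 12 * 3 = 36, s = 16 + 36 = 52.
Iteration 3: 36 < 2921 holds -> k = 36 * 3 = 108, s = 52 + 108 = 160.
Iteration 4: 108 < 2921 holds -> k = 108 * 3 = 324, s = 160 + 324 = 484.
Iteration 5: 324 < 2921 holds -> k = 324 * 3 = 972, s = 484 + 972 = 1456.
Iteration 6: 972 < 2921 holds -> k = 972 * 3 = 2916, s = 1456 + 2916 = 4372.
Iteration 7: 2916 < 2921 holds -> k = 2916 * 3 = 8748, s = 4372 + 8748 = 13120.
Iteration 8: 8748 < 2921 fails; recursion stops.
SUM(s) = 4 + 16 + 52 + 160 + 484 + 1456 + 4372 + 13120 = 19664.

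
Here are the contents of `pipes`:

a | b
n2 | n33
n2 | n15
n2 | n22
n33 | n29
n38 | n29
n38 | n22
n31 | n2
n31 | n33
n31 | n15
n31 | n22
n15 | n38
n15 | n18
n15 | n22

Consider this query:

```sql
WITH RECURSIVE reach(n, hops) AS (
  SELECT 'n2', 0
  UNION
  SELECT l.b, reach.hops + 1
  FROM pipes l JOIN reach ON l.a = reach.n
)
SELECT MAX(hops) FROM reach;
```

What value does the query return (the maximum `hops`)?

Base: (n2, hops=0).
Iteration 1: edges from {n2} -> (n15, hops=1), (n22, hops=1), (n33, hops=1).
Iteration 2: edges from {n15,n22,n33} -> (n18, hops=2), (n22, hops=2), (n29, hops=2), (n38, hops=2).
Iteration 3: edges from {n18,n22,n29,n38} -> (n22, hops=3), (n29, hops=3).
Iteration 4: no outgoing edges from {n22,n29}; recursion stops.
hops values: 0, 1, 1, 1, 2, 2, 2, 2, 3, 3; the maximum is 3.

3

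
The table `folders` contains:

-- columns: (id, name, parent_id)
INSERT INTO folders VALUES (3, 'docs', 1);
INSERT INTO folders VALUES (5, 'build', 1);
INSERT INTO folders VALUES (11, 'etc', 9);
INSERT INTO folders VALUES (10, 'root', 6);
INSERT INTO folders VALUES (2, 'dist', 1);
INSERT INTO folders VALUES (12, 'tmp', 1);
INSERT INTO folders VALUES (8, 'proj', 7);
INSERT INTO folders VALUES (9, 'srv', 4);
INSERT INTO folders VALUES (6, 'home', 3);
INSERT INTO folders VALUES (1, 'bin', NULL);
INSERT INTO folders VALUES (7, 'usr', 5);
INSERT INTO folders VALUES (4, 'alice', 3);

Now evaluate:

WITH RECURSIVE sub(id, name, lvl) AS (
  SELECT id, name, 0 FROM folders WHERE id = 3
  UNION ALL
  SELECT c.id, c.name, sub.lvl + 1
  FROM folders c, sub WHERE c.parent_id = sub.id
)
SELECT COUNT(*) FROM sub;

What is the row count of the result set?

Base: id=3 (docs) at lvl 0.
Iteration 1: rows with parent_id in {3} -> alice (id 4, lvl 1), home (id 6, lvl 1).
Iteration 2: rows with parent_id in {4,6} -> srv (id 9, lvl 2), root (id 10, lvl 2).
Iteration 3: rows with parent_id in {9,10} -> etc (id 11, lvl 3).
Iteration 4: no rows with parent_id in {11}; recursion stops.
Total rows emitted: 6.

6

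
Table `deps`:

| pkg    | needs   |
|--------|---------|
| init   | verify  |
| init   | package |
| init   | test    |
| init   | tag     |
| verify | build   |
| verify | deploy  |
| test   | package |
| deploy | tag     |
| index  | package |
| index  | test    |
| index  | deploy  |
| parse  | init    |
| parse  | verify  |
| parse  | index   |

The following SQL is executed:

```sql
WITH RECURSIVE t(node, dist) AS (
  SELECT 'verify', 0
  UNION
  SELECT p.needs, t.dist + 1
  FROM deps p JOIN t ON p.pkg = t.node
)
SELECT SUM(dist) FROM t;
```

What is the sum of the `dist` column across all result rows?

Base: (verify, dist=0).
Iteration 1: edges from {verify} -> (build, dist=1), (deploy, dist=1).
Iteration 2: edges from {build,deploy} -> (tag, dist=2).
Iteration 3: no outgoing edges from {tag}; recursion stops.
SUM(dist) = 0 + 1 + 1 + 2 = 4.

4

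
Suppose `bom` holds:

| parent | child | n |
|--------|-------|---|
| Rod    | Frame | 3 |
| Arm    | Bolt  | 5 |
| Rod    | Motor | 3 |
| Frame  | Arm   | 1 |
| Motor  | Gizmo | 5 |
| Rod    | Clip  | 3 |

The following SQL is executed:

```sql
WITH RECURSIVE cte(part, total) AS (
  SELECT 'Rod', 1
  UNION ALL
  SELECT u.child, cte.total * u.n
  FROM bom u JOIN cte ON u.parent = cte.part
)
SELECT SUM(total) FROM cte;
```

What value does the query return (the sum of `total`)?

43

Base: (Rod, total=1).
Iteration 1: components of {Rod} -> Clip = 1*3 = 3, Frame = 1*3 = 3, Motor = 1*3 = 3.
Iteration 2: components of {Clip,Frame,Motor} -> Arm = 3*1 = 3, Gizmo = 3*5 = 15.
Iteration 3: components of {Arm,Gizmo} -> Bolt = 3*5 = 15.
Iteration 4: no further components; recursion stops.
SUM(total) = 1 + 3 + 3 + 3 + 15 + 3 + 15 = 43.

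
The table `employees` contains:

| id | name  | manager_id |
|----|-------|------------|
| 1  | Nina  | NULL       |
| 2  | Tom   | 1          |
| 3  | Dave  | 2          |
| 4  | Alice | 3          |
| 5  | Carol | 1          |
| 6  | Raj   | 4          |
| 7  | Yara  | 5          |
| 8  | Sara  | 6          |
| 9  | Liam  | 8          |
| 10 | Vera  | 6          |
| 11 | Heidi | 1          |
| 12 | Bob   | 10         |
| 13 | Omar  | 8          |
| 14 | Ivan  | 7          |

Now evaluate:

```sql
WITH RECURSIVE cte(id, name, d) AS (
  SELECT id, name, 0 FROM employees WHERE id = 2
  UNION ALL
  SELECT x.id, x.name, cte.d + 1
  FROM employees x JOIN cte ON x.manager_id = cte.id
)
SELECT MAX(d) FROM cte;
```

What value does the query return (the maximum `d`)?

5

Base: id=2 (Tom) at d 0.
Iteration 1: rows with manager_id in {2} -> Dave (id 3, d 1).
Iteration 2: rows with manager_id in {3} -> Alice (id 4, d 2).
Iteration 3: rows with manager_id in {4} -> Raj (id 6, d 3).
Iteration 4: rows with manager_id in {6} -> Sara (id 8, d 4), Vera (id 10, d 4).
Iteration 5: rows with manager_id in {8,10} -> Liam (id 9, d 5), Bob (id 12, d 5), Omar (id 13, d 5).
Iteration 6: no rows with manager_id in {9,12,13}; recursion stops.
d values: 0, 1, 2, 3, 4, 4, 5, 5, 5; the maximum is 5.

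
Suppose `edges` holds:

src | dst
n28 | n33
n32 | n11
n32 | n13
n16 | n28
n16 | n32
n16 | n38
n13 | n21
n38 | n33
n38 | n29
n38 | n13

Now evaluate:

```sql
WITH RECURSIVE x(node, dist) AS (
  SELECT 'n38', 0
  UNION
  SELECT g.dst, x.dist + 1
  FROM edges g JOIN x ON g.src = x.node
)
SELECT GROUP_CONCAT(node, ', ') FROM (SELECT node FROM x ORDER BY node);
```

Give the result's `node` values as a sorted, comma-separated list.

Base: (n38, dist=0).
Iteration 1: edges from {n38} -> (n13, dist=1), (n29, dist=1), (n33, dist=1).
Iteration 2: edges from {n13,n29,n33} -> (n21, dist=2).
Iteration 3: no outgoing edges from {n21}; recursion stops.

n13, n21, n29, n33, n38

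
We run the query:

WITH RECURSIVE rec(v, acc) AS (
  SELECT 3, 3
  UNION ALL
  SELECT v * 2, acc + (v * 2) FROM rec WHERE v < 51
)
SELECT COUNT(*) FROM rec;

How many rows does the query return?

6

Base: v=3, acc=3.
Iteration 1: 3 < 51 holds -> v = 3 * 2 = 6, acc = 3 + 6 = 9.
Iteration 2: 6 < 51 holds -> v = 6 * 2 = 12, acc = 9 + 12 = 21.
Iteration 3: 12 < 51 holds -> v = 12 * 2 = 24, acc = 21 + 24 = 45.
Iteration 4: 24 < 51 holds -> v = 24 * 2 = 48, acc = 45 + 48 = 93.
Iteration 5: 48 < 51 holds -> v = 48 * 2 = 96, acc = 93 + 96 = 189.
Iteration 6: 96 < 51 fails; recursion stops.
Total rows emitted: 6.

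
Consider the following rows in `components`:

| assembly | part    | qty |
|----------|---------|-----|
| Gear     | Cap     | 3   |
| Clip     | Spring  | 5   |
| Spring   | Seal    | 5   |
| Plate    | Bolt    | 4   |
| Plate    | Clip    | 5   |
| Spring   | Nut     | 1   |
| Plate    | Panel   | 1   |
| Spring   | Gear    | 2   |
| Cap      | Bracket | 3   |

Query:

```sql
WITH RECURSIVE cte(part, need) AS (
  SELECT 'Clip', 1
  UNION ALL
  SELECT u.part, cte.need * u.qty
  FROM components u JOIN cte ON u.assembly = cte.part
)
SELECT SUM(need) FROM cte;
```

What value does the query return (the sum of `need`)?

166

Base: (Clip, need=1).
Iteration 1: components of {Clip} -> Spring = 1*5 = 5.
Iteration 2: components of {Spring} -> Gear = 5*2 = 10, Nut = 5*1 = 5, Seal = 5*5 = 25.
Iteration 3: components of {Gear,Nut,Seal} -> Cap = 10*3 = 30.
Iteration 4: components of {Cap} -> Bracket = 30*3 = 90.
Iteration 5: no further components; recursion stops.
SUM(need) = 1 + 5 + 5 + 10 + 25 + 30 + 90 = 166.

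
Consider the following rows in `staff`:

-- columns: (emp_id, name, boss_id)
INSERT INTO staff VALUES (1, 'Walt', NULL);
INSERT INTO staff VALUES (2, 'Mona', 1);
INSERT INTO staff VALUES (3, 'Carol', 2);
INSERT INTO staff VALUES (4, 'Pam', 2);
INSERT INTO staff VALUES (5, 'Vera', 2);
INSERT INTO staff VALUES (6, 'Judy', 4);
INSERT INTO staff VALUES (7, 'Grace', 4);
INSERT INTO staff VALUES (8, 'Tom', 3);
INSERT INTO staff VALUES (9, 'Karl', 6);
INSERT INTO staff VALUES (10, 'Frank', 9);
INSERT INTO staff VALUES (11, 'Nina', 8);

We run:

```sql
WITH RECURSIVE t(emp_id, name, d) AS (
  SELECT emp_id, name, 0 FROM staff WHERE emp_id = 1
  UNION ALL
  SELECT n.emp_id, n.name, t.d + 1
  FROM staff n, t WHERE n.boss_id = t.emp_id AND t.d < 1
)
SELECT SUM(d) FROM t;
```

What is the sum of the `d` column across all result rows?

Base: emp_id=1 (Walt) at d 0.
Iteration 1: rows with boss_id in {1} -> Mona (id 2, d 1).
Iteration 2: d < 1 fails for all current rows; recursion stops.
SUM(d) = 0 + 1 = 1.

1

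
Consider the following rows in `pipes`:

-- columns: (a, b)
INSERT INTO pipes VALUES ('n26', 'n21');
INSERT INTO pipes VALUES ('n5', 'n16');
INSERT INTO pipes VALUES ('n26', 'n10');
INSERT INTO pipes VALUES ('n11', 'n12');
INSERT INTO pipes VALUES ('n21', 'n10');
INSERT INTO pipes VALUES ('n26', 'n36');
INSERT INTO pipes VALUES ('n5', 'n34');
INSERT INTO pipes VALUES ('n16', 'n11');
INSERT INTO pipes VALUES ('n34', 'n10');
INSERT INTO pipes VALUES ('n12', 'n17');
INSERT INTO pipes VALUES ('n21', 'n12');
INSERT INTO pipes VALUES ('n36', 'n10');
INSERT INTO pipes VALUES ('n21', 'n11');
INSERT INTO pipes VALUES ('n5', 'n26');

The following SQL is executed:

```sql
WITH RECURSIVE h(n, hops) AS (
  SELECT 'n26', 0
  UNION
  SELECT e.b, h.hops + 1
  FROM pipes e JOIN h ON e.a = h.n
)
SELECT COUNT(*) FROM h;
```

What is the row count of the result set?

10

Base: (n26, hops=0).
Iteration 1: edges from {n26} -> (n10, hops=1), (n21, hops=1), (n36, hops=1).
Iteration 2: edges from {n10,n21,n36} -> (n10, hops=2), (n11, hops=2), (n12, hops=2). [UNION drops 1 duplicate row(s)]
Iteration 3: edges from {n10,n11,n12} -> (n12, hops=3), (n17, hops=3).
Iteration 4: edges from {n12,n17} -> (n17, hops=4).
Iteration 5: no outgoing edges from {n17}; recursion stops.
Total rows emitted: 10.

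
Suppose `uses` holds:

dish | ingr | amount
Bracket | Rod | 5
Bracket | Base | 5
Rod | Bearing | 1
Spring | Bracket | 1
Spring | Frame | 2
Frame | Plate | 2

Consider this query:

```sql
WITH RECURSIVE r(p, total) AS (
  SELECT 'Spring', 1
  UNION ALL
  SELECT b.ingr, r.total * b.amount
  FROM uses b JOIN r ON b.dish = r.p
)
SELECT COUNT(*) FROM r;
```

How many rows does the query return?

7

Base: (Spring, total=1).
Iteration 1: components of {Spring} -> Bracket = 1*1 = 1, Frame = 1*2 = 2.
Iteration 2: components of {Bracket,Frame} -> Base = 1*5 = 5, Plate = 2*2 = 4, Rod = 1*5 = 5.
Iteration 3: components of {Base,Plate,Rod} -> Bearing = 5*1 = 5.
Iteration 4: no further components; recursion stops.
Total rows emitted: 7.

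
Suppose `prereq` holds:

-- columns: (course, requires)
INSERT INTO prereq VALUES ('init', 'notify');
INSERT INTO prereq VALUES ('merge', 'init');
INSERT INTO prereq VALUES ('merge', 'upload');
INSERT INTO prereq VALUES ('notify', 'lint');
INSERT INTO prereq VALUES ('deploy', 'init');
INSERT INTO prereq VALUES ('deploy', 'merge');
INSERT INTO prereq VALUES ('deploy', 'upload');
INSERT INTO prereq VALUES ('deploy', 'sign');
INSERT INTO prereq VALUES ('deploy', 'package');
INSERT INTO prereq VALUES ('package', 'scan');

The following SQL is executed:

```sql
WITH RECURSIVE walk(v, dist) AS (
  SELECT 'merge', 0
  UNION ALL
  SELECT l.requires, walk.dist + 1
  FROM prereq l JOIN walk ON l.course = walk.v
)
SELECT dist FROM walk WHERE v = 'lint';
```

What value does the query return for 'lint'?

3

Base: (merge, dist=0).
Iteration 1: edges from {merge} -> (init, dist=1), (upload, dist=1).
Iteration 2: edges from {init,upload} -> (notify, dist=2).
Iteration 3: edges from {notify} -> (lint, dist=3).
Iteration 4: no outgoing edges from {lint}; recursion stops.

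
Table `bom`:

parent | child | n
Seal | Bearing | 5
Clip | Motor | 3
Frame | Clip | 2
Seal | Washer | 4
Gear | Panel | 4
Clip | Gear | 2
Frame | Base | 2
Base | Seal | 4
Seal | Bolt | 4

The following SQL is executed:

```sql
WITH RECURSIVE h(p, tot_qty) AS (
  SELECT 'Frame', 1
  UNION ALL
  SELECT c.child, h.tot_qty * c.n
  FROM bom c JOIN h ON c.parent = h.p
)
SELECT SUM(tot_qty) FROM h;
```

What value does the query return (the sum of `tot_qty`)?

143

Base: (Frame, tot_qty=1).
Iteration 1: components of {Frame} -> Base = 1*2 = 2, Clip = 1*2 = 2.
Iteration 2: components of {Base,Clip} -> Gear = 2*2 = 4, Motor = 2*3 = 6, Seal = 2*4 = 8.
Iteration 3: components of {Gear,Motor,Seal} -> Bearing = 8*5 = 40, Bolt = 8*4 = 32, Panel = 4*4 = 16, Washer = 8*4 = 32.
Iteration 4: no further components; recursion stops.
SUM(tot_qty) = 1 + 2 + 2 + 6 + 4 + 8 + 16 + 32 + 32 + 40 = 143.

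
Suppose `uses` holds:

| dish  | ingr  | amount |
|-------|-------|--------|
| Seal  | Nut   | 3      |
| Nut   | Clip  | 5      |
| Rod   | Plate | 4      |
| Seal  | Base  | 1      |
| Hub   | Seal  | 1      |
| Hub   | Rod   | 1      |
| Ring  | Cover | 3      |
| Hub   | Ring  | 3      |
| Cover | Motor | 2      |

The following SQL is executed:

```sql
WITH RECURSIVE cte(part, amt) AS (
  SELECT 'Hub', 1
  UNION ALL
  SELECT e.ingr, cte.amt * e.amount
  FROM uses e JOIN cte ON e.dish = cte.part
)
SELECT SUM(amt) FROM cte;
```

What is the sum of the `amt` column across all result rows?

56

Base: (Hub, amt=1).
Iteration 1: components of {Hub} -> Ring = 1*3 = 3, Rod = 1*1 = 1, Seal = 1*1 = 1.
Iteration 2: components of {Ring,Rod,Seal} -> Base = 1*1 = 1, Cover = 3*3 = 9, Nut = 1*3 = 3, Plate = 1*4 = 4.
Iteration 3: components of {Base,Cover,Nut,Plate} -> Clip = 3*5 = 15, Motor = 9*2 = 18.
Iteration 4: no further components; recursion stops.
SUM(amt) = 1 + 3 + 1 + 1 + 9 + 1 + 3 + 4 + 18 + 15 = 56.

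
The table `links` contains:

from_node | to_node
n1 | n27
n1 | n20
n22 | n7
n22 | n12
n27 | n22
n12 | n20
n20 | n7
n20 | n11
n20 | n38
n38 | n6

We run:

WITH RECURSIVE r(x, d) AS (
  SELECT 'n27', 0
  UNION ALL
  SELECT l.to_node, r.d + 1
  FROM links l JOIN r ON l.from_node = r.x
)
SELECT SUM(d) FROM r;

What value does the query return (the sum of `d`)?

Base: (n27, d=0).
Iteration 1: edges from {n27} -> (n22, d=1).
Iteration 2: edges from {n22} -> (n12, d=2), (n7, d=2).
Iteration 3: edges from {n12,n7} -> (n20, d=3).
Iteration 4: edges from {n20} -> (n11, d=4), (n38, d=4), (n7, d=4).
Iteration 5: edges from {n11,n38,n7} -> (n6, d=5).
Iteration 6: no outgoing edges from {n6}; recursion stops.
SUM(d) = 0 + 1 + 2 + 2 + 3 + 4 + 4 + 4 + 5 = 25.

25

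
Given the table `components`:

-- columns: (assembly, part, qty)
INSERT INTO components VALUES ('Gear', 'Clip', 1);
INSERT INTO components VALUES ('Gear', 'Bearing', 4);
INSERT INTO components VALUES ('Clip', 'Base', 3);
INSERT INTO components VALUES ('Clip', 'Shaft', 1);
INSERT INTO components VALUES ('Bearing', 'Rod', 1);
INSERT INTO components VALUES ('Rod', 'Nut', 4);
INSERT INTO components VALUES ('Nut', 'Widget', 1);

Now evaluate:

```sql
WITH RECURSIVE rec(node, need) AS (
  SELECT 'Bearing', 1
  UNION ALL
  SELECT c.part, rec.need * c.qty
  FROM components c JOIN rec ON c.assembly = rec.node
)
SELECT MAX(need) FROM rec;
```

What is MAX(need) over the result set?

4

Base: (Bearing, need=1).
Iteration 1: components of {Bearing} -> Rod = 1*1 = 1.
Iteration 2: components of {Rod} -> Nut = 1*4 = 4.
Iteration 3: components of {Nut} -> Widget = 4*1 = 4.
Iteration 4: no further components; recursion stops.
need values: 1, 1, 4, 4; the maximum is 4.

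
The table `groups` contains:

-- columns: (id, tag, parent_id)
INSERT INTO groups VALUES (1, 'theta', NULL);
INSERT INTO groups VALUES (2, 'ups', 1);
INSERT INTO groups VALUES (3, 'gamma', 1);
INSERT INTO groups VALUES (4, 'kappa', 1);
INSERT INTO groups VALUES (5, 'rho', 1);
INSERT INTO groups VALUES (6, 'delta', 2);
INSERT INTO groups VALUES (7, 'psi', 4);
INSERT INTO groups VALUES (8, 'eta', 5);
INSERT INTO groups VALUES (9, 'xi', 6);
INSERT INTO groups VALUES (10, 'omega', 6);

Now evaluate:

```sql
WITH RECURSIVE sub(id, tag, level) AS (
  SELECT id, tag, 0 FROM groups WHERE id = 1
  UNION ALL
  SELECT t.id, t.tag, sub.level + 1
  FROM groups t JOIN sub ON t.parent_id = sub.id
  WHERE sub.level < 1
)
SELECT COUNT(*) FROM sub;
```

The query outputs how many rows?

Base: id=1 (theta) at level 0.
Iteration 1: rows with parent_id in {1} -> ups (id 2, level 1), gamma (id 3, level 1), kappa (id 4, level 1), rho (id 5, level 1).
Iteration 2: level < 1 fails for all current rows; recursion stops.
Total rows emitted: 5.

5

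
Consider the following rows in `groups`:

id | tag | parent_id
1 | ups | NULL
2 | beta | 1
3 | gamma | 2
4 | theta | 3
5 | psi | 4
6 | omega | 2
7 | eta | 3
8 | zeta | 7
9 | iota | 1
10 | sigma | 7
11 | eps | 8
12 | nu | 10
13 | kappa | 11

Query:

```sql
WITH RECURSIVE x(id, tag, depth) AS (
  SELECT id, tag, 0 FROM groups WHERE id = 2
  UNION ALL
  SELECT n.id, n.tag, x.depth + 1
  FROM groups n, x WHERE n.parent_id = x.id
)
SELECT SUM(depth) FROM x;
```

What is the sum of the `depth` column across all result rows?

Base: id=2 (beta) at depth 0.
Iteration 1: rows with parent_id in {2} -> gamma (id 3, depth 1), omega (id 6, depth 1).
Iteration 2: rows with parent_id in {3,6} -> theta (id 4, depth 2), eta (id 7, depth 2).
Iteration 3: rows with parent_id in {4,7} -> psi (id 5, depth 3), zeta (id 8, depth 3), sigma (id 10, depth 3).
Iteration 4: rows with parent_id in {5,8,10} -> eps (id 11, depth 4), nu (id 12, depth 4).
Iteration 5: rows with parent_id in {11,12} -> kappa (id 13, depth 5).
Iteration 6: no rows with parent_id in {13}; recursion stops.
SUM(depth) = 0 + 1 + 1 + 2 + 2 + 3 + 3 + 3 + 4 + 4 + 5 = 28.

28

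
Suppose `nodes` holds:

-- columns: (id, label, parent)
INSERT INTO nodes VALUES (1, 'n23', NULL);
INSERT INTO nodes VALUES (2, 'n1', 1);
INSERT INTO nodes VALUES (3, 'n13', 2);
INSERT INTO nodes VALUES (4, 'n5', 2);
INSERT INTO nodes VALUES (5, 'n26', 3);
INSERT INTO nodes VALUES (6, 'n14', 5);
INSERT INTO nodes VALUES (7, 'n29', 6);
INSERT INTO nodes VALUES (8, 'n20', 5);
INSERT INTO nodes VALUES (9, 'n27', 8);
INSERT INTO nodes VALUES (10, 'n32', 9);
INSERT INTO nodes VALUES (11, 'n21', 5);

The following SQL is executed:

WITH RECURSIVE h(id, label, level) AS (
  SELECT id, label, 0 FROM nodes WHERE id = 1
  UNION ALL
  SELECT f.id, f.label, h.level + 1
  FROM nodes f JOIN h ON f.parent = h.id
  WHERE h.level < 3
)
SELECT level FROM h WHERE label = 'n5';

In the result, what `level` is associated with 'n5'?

2

Base: id=1 (n23) at level 0.
Iteration 1: rows with parent in {1} -> n1 (id 2, level 1).
Iteration 2: rows with parent in {2} -> n13 (id 3, level 2), n5 (id 4, level 2).
Iteration 3: rows with parent in {3,4} -> n26 (id 5, level 3).
Iteration 4: level < 3 fails for all current rows; recursion stops.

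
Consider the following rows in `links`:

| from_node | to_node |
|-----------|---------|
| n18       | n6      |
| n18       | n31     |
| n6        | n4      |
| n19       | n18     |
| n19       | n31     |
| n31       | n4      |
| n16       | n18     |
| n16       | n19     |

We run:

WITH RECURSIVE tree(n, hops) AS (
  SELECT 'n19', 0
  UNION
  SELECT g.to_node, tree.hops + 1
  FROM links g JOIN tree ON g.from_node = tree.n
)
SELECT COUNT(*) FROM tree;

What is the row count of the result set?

Base: (n19, hops=0).
Iteration 1: edges from {n19} -> (n18, hops=1), (n31, hops=1).
Iteration 2: edges from {n18,n31} -> (n31, hops=2), (n4, hops=2), (n6, hops=2).
Iteration 3: edges from {n31,n4,n6} -> (n4, hops=3). [UNION drops 1 duplicate row(s)]
Iteration 4: no outgoing edges from {n4}; recursion stops.
Total rows emitted: 7.

7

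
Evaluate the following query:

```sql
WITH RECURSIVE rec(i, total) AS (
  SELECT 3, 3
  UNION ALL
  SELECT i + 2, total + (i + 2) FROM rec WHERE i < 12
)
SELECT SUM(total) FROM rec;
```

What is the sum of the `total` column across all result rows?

Base: i=3, total=3.
Iteration 1: 3 < 12 holds -> i = 3 + 2 = 5, total = 3 + 5 = 8.
Iteration 2: 5 < 12 holds -> i = 5 + 2 = 7, total = 8 + 7 = 15.
Iteration 3: 7 < 12 holds -> i = 7 + 2 = 9, total = 15 + 9 = 24.
Iteration 4: 9 < 12 holds -> i = 9 + 2 = 11, total = 24 + 11 = 35.
Iteration 5: 11 < 12 holds -> i = 11 + 2 = 13, total = 35 + 13 = 48.
Iteration 6: 13 < 12 fails; recursion stops.
SUM(total) = 3 + 8 + 15 + 24 + 35 + 48 = 133.

133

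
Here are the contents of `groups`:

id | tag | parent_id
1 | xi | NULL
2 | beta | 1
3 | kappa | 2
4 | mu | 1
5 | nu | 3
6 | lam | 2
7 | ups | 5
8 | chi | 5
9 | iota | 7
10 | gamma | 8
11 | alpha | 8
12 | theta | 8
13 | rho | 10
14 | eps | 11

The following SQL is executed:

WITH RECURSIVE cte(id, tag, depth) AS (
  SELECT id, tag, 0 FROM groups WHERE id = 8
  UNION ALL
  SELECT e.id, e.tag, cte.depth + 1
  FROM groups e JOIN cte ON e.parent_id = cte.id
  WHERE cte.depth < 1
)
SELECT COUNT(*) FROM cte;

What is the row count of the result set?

Base: id=8 (chi) at depth 0.
Iteration 1: rows with parent_id in {8} -> gamma (id 10, depth 1), alpha (id 11, depth 1), theta (id 12, depth 1).
Iteration 2: depth < 1 fails for all current rows; recursion stops.
Total rows emitted: 4.

4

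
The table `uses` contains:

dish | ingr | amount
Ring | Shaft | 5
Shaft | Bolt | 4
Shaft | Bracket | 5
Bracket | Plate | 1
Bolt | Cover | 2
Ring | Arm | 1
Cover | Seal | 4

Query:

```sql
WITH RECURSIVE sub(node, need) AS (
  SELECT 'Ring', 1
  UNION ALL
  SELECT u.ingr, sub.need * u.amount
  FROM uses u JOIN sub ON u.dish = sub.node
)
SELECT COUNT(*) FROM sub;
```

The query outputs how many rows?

8

Base: (Ring, need=1).
Iteration 1: components of {Ring} -> Arm = 1*1 = 1, Shaft = 1*5 = 5.
Iteration 2: components of {Arm,Shaft} -> Bolt = 5*4 = 20, Bracket = 5*5 = 25.
Iteration 3: components of {Bolt,Bracket} -> Cover = 20*2 = 40, Plate = 25*1 = 25.
Iteration 4: components of {Cover,Plate} -> Seal = 40*4 = 160.
Iteration 5: no further components; recursion stops.
Total rows emitted: 8.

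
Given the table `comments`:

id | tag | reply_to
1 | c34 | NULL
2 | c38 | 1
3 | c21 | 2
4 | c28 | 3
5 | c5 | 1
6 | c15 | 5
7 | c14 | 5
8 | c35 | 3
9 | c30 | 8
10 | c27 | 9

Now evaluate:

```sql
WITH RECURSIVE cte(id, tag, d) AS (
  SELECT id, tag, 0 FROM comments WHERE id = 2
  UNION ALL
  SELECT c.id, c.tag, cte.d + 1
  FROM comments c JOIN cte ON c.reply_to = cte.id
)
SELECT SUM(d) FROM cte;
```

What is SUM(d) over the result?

Base: id=2 (c38) at d 0.
Iteration 1: rows with reply_to in {2} -> c21 (id 3, d 1).
Iteration 2: rows with reply_to in {3} -> c28 (id 4, d 2), c35 (id 8, d 2).
Iteration 3: rows with reply_to in {4,8} -> c30 (id 9, d 3).
Iteration 4: rows with reply_to in {9} -> c27 (id 10, d 4).
Iteration 5: no rows with reply_to in {10}; recursion stops.
SUM(d) = 0 + 1 + 2 + 2 + 3 + 4 = 12.

12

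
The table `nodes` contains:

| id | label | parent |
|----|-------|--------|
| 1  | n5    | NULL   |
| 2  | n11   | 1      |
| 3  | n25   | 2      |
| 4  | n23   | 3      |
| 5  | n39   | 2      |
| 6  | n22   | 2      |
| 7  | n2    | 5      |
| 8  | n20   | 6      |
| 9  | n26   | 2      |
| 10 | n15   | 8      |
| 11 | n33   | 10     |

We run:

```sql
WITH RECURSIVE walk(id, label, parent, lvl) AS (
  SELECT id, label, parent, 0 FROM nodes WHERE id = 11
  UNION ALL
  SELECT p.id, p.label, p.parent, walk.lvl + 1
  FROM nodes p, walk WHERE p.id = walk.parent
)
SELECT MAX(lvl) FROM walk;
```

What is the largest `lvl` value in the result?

Base: id=11 (n33), parent=10, lvl 0.
Iteration 1: join on id=10 -> n15 (id 10, parent=8, lvl 1).
Iteration 2: join on id=8 -> n20 (id 8, parent=6, lvl 2).
Iteration 3: join on id=6 -> n22 (id 6, parent=2, lvl 3).
Iteration 4: join on id=2 -> n11 (id 2, parent=1, lvl 4).
Iteration 5: join on id=1 -> n5 (id 1, parent=NULL, lvl 5).
Iteration 6: parent is NULL; no match; recursion stops.
lvl values: 0, 1, 2, 3, 4, 5; the maximum is 5.

5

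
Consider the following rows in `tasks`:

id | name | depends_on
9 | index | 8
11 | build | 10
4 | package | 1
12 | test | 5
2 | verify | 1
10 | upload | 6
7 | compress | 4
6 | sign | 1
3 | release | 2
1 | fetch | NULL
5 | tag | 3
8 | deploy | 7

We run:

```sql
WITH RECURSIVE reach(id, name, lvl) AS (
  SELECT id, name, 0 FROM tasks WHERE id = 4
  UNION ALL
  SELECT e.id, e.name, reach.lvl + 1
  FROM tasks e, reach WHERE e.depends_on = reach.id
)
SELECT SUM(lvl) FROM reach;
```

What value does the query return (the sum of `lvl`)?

Base: id=4 (package) at lvl 0.
Iteration 1: rows with depends_on in {4} -> compress (id 7, lvl 1).
Iteration 2: rows with depends_on in {7} -> deploy (id 8, lvl 2).
Iteration 3: rows with depends_on in {8} -> index (id 9, lvl 3).
Iteration 4: no rows with depends_on in {9}; recursion stops.
SUM(lvl) = 0 + 1 + 2 + 3 = 6.

6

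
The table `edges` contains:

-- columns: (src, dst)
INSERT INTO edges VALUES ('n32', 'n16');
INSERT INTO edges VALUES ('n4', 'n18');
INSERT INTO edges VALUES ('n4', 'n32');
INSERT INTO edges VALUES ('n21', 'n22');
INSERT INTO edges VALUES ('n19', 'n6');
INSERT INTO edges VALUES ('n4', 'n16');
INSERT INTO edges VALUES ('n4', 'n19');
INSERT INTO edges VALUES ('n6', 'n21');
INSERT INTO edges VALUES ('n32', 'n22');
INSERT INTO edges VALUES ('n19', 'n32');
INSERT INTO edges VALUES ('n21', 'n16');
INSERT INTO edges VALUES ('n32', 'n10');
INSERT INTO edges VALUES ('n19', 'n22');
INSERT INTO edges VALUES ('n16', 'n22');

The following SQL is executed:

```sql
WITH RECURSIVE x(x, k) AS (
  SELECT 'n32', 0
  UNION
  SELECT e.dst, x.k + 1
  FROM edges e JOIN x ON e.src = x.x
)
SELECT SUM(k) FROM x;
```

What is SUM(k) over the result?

Base: (n32, k=0).
Iteration 1: edges from {n32} -> (n10, k=1), (n16, k=1), (n22, k=1).
Iteration 2: edges from {n10,n16,n22} -> (n22, k=2).
Iteration 3: no outgoing edges from {n22}; recursion stops.
SUM(k) = 0 + 1 + 1 + 1 + 2 = 5.

5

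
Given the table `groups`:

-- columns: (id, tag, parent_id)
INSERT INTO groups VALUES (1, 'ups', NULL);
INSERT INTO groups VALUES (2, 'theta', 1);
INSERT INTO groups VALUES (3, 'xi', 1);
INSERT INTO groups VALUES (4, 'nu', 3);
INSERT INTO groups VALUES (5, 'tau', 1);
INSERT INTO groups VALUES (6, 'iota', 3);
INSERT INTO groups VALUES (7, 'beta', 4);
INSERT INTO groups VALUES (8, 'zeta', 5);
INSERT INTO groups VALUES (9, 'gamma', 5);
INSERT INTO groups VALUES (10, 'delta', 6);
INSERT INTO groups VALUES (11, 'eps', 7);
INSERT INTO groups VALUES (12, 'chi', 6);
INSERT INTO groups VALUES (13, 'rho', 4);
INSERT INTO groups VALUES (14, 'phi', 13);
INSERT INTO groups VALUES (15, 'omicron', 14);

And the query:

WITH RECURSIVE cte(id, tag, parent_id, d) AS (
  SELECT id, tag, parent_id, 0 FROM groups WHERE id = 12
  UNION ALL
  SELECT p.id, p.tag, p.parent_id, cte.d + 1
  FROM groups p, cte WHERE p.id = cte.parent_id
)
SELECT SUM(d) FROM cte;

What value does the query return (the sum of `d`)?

6

Base: id=12 (chi), parent_id=6, d 0.
Iteration 1: join on id=6 -> iota (id 6, parent_id=3, d 1).
Iteration 2: join on id=3 -> xi (id 3, parent_id=1, d 2).
Iteration 3: join on id=1 -> ups (id 1, parent_id=NULL, d 3).
Iteration 4: parent_id is NULL; no match; recursion stops.
SUM(d) = 0 + 1 + 2 + 3 = 6.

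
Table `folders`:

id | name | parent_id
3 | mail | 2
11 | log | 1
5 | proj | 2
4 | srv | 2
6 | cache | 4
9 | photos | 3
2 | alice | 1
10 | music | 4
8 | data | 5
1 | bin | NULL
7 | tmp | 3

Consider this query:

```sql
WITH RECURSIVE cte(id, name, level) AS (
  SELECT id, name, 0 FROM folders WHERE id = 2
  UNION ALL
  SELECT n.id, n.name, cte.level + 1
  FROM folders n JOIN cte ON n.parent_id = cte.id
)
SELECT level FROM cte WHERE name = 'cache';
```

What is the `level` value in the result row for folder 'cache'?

Base: id=2 (alice) at level 0.
Iteration 1: rows with parent_id in {2} -> mail (id 3, level 1), srv (id 4, level 1), proj (id 5, level 1).
Iteration 2: rows with parent_id in {3,4,5} -> cache (id 6, level 2), tmp (id 7, level 2), data (id 8, level 2), photos (id 9, level 2), music (id 10, level 2).
Iteration 3: no rows with parent_id in {6,7,8,9,10}; recursion stops.

2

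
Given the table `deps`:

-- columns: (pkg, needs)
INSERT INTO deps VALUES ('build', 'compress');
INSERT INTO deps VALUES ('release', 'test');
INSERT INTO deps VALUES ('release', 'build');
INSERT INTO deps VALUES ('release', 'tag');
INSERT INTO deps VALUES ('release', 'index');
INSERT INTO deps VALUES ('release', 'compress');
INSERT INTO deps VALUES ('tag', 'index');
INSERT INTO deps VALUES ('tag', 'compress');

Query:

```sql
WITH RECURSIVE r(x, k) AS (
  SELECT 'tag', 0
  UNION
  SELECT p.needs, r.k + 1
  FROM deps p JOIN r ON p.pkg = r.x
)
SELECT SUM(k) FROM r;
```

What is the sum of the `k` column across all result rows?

Base: (tag, k=0).
Iteration 1: edges from {tag} -> (compress, k=1), (index, k=1).
Iteration 2: no outgoing edges from {compress,index}; recursion stops.
SUM(k) = 0 + 1 + 1 = 2.

2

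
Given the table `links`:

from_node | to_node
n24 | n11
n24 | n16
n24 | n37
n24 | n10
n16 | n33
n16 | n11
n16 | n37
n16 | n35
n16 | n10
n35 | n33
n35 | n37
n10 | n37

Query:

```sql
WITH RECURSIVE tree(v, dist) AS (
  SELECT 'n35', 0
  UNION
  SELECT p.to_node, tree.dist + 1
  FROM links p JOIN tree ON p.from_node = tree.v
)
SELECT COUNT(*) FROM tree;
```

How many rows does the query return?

Base: (n35, dist=0).
Iteration 1: edges from {n35} -> (n33, dist=1), (n37, dist=1).
Iteration 2: no outgoing edges from {n33,n37}; recursion stops.
Total rows emitted: 3.

3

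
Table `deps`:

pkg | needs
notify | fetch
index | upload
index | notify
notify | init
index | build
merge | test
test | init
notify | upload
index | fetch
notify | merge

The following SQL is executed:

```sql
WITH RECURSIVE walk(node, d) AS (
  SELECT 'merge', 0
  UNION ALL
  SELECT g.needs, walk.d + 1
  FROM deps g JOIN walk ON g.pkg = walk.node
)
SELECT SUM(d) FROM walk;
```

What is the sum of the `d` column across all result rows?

Base: (merge, d=0).
Iteration 1: edges from {merge} -> (test, d=1).
Iteration 2: edges from {test} -> (init, d=2).
Iteration 3: no outgoing edges from {init}; recursion stops.
SUM(d) = 0 + 1 + 2 = 3.

3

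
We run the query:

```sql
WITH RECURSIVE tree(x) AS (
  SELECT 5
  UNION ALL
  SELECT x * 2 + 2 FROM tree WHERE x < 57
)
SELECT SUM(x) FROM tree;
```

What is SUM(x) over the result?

207

Base: x=5.
Iteration 1: 5 < 57 holds -> x = 5 * 2 + 2 = 12.
Iteration 2: 12 < 57 holds -> x = 12 * 2 + 2 = 26.
Iteration 3: 26 < 57 holds -> x = 26 * 2 + 2 = 54.
Iteration 4: 54 < 57 holds -> x = 54 * 2 + 2 = 110.
Iteration 5: 110 < 57 fails; recursion stops.
SUM(x) = 5 + 12 + 26 + 54 + 110 = 207.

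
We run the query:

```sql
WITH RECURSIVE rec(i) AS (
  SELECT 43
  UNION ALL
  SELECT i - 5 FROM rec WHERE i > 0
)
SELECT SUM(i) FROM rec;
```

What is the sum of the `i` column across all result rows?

205

Base: i=43.
Iteration 1: 43 > 0 holds -> i = 43 - 5 = 38.
Iteration 2: 38 > 0 holds -> i = 38 - 5 = 33.
Iteration 3: 33 > 0 holds -> i = 33 - 5 = 28.
Iteration 4: 28 > 0 holds -> i = 28 - 5 = 23.
Iteration 5: 23 > 0 holds -> i = 23 - 5 = 18.
Iteration 6: 18 > 0 holds -> i = 18 - 5 = 13.
Iteration 7: 13 > 0 holds -> i = 13 - 5 = 8.
Iteration 8: 8 > 0 holds -> i = 8 - 5 = 3.
Iteration 9: 3 > 0 holds -> i = 3 - 5 = -2.
Iteration 10: -2 > 0 fails; recursion stops.
SUM(i) = 43 + 38 + 33 + 28 + 23 + 18 + 13 + 8 + 3 + -2 = 205.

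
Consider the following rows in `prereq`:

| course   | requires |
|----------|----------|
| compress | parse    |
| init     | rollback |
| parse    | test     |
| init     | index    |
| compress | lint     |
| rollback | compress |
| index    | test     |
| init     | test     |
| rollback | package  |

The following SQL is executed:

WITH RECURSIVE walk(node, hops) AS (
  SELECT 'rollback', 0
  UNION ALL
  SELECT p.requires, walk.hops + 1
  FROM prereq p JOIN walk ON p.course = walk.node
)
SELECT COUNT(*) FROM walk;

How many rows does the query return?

6

Base: (rollback, hops=0).
Iteration 1: edges from {rollback} -> (compress, hops=1), (package, hops=1).
Iteration 2: edges from {compress,package} -> (lint, hops=2), (parse, hops=2).
Iteration 3: edges from {lint,parse} -> (test, hops=3).
Iteration 4: no outgoing edges from {test}; recursion stops.
Total rows emitted: 6.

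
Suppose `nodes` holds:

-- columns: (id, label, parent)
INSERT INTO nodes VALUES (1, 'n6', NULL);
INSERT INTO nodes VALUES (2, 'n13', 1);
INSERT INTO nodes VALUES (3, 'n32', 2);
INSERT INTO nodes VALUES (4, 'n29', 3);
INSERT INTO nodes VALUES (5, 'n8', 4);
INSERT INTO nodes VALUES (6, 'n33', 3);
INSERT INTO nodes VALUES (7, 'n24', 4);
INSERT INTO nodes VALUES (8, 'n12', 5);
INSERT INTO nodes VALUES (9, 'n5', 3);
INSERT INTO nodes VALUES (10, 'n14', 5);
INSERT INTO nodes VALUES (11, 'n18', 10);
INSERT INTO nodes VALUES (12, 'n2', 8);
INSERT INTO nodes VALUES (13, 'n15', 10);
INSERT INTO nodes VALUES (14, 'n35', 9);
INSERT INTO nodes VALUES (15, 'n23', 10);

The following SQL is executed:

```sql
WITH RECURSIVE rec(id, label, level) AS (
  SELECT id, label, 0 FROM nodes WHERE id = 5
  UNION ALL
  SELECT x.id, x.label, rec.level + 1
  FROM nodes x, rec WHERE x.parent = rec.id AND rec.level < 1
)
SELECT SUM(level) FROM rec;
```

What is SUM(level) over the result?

Base: id=5 (n8) at level 0.
Iteration 1: rows with parent in {5} -> n12 (id 8, level 1), n14 (id 10, level 1).
Iteration 2: level < 1 fails for all current rows; recursion stops.
SUM(level) = 0 + 1 + 1 = 2.

2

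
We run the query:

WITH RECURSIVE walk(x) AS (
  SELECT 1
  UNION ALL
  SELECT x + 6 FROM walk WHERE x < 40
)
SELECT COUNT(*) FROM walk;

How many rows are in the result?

8

Base: x=1.
Iteration 1: 1 < 40 holds -> x = 1 + 6 = 7.
Iteration 2: 7 < 40 holds -> x = 7 + 6 = 13.
Iteration 3: 13 < 40 holds -> x = 13 + 6 = 19.
Iteration 4: 19 < 40 holds -> x = 19 + 6 = 25.
Iteration 5: 25 < 40 holds -> x = 25 + 6 = 31.
Iteration 6: 31 < 40 holds -> x = 31 + 6 = 37.
Iteration 7: 37 < 40 holds -> x = 37 + 6 = 43.
Iteration 8: 43 < 40 fails; recursion stops.
Total rows emitted: 8.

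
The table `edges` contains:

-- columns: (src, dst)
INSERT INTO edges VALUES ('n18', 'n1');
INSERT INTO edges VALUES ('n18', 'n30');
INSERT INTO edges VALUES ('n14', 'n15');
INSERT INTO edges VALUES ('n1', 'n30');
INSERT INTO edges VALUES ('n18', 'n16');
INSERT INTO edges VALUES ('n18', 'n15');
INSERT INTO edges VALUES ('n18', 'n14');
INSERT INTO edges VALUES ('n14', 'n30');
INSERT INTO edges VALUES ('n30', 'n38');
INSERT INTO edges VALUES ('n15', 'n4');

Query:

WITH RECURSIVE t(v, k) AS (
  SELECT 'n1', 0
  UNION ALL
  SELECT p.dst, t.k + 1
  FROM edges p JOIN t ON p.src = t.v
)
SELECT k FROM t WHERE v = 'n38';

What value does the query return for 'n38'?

Base: (n1, k=0).
Iteration 1: edges from {n1} -> (n30, k=1).
Iteration 2: edges from {n30} -> (n38, k=2).
Iteration 3: no outgoing edges from {n38}; recursion stops.

2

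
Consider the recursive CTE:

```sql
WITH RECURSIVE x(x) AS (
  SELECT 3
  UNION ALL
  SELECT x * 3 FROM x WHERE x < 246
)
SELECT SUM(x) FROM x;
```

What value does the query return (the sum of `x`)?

Base: x=3.
Iteration 1: 3 < 246 holds -> x = 3 * 3 = 9.
Iteration 2: 9 < 246 holds -> x = 9 * 3 = 27.
Iteration 3: 27 < 246 holds -> x = 27 * 3 = 81.
Iteration 4: 81 < 246 holds -> x = 81 * 3 = 243.
Iteration 5: 243 < 246 holds -> x = 243 * 3 = 729.
Iteration 6: 729 < 246 fails; recursion stops.
SUM(x) = 3 + 9 + 27 + 81 + 243 + 729 = 1092.

1092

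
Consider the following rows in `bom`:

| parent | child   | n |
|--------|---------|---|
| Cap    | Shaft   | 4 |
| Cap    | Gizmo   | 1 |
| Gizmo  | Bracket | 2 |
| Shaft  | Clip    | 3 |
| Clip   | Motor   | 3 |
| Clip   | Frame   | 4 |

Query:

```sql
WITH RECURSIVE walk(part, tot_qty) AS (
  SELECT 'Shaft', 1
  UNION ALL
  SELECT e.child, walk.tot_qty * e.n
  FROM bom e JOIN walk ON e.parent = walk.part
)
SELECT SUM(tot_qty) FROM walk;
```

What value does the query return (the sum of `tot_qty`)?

Base: (Shaft, tot_qty=1).
Iteration 1: components of {Shaft} -> Clip = 1*3 = 3.
Iteration 2: components of {Clip} -> Frame = 3*4 = 12, Motor = 3*3 = 9.
Iteration 3: no further components; recursion stops.
SUM(tot_qty) = 1 + 3 + 9 + 12 = 25.

25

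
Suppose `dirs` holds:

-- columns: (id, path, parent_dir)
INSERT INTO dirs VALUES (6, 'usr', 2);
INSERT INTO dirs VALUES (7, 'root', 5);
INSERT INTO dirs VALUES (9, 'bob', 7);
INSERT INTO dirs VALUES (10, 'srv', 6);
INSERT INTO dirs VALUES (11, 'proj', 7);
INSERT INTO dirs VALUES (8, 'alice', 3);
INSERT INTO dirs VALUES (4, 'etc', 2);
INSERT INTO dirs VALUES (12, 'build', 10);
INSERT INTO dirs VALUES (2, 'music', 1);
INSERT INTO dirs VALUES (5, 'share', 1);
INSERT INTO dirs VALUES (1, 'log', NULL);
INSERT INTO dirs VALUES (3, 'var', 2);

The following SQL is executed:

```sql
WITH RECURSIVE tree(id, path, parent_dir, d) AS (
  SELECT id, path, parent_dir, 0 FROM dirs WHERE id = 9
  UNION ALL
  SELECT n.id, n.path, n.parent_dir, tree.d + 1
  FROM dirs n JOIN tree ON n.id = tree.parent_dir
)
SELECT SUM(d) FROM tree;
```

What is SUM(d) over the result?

Base: id=9 (bob), parent_dir=7, d 0.
Iteration 1: join on id=7 -> root (id 7, parent_dir=5, d 1).
Iteration 2: join on id=5 -> share (id 5, parent_dir=1, d 2).
Iteration 3: join on id=1 -> log (id 1, parent_dir=NULL, d 3).
Iteration 4: parent_dir is NULL; no match; recursion stops.
SUM(d) = 0 + 1 + 2 + 3 = 6.

6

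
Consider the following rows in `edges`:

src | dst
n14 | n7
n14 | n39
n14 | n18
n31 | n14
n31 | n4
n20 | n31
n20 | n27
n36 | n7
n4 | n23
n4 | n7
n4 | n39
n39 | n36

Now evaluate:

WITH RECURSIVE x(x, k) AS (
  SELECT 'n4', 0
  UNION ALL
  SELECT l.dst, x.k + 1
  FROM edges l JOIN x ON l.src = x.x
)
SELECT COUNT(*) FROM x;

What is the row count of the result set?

Base: (n4, k=0).
Iteration 1: edges from {n4} -> (n23, k=1), (n39, k=1), (n7, k=1).
Iteration 2: edges from {n23,n39,n7} -> (n36, k=2).
Iteration 3: edges from {n36} -> (n7, k=3).
Iteration 4: no outgoing edges from {n7}; recursion stops.
Total rows emitted: 6.

6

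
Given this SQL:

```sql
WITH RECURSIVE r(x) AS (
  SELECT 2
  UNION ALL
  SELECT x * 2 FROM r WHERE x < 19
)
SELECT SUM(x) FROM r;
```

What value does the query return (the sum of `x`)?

Base: x=2.
Iteration 1: 2 < 19 holds -> x = 2 * 2 = 4.
Iteration 2: 4 < 19 holds -> x = 4 * 2 = 8.
Iteration 3: 8 < 19 holds -> x = 8 * 2 = 16.
Iteration 4: 16 < 19 holds -> x = 16 * 2 = 32.
Iteration 5: 32 < 19 fails; recursion stops.
SUM(x) = 2 + 4 + 8 + 16 + 32 = 62.

62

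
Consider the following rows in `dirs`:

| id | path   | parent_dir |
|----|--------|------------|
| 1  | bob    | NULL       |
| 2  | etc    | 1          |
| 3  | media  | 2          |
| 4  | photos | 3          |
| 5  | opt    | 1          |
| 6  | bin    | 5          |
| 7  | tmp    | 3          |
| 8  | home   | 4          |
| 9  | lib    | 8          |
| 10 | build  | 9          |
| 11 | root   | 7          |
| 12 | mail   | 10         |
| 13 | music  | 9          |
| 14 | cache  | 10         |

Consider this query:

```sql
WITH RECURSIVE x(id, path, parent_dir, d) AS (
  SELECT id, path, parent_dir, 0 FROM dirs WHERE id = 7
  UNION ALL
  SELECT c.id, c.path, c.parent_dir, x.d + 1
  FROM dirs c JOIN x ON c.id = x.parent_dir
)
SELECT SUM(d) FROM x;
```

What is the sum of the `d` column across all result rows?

6

Base: id=7 (tmp), parent_dir=3, d 0.
Iteration 1: join on id=3 -> media (id 3, parent_dir=2, d 1).
Iteration 2: join on id=2 -> etc (id 2, parent_dir=1, d 2).
Iteration 3: join on id=1 -> bob (id 1, parent_dir=NULL, d 3).
Iteration 4: parent_dir is NULL; no match; recursion stops.
SUM(d) = 0 + 1 + 2 + 3 = 6.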